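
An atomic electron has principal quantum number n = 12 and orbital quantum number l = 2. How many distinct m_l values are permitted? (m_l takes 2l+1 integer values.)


m_l ranges from -l to +l in integer steps
So m_l goes from -2 to +2
Count = 2l + 1 = 2*2 + 1
= 5

5


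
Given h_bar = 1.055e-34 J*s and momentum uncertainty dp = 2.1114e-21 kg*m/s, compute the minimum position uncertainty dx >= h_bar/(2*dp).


dx = h_bar / (2 * dp)
= 1.055e-34 / (2 * 2.1114e-21)
= 1.055e-34 / 4.2228e-21
= 2.4983e-14 m

2.4983e-14


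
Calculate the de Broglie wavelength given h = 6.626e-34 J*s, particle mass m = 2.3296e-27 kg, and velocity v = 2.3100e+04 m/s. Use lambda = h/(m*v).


lambda = h / (m * v)
= 6.626e-34 / (2.3296e-27 * 2.3100e+04)
= 6.626e-34 / 5.3814e-23
= 1.2313e-11 m

1.2313e-11


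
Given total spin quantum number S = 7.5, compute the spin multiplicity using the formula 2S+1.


Spin multiplicity = 2S + 1
= 2 * 7.5 + 1
= 15.0 + 1
= 16

16


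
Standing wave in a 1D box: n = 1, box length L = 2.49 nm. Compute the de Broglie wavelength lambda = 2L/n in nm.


lambda = 2L / n
= 2 * 2.49 / 1
= 4.98 / 1
= 4.98 nm

4.98


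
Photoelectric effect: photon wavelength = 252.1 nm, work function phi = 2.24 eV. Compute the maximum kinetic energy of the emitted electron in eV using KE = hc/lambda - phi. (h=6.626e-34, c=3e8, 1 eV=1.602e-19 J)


E_photon = hc / lambda
= (6.626e-34)(3e8) / (252.1e-9)
= 7.8850e-19 J
= 4.922 eV
KE = E_photon - phi
= 4.922 - 2.24
= 2.682 eV

2.682


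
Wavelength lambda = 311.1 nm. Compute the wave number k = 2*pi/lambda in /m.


k = 2 * pi / lambda
= 6.2832 / (311.1e-9)
= 6.2832 / 3.1110e-07
= 2.0197e+07 /m

2.0197e+07


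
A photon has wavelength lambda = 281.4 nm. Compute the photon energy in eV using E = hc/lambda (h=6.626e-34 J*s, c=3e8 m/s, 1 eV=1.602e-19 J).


E = hc / lambda
= (6.626e-34)(3e8) / (281.4e-9)
= 1.9878e-25 / 2.8140e-07
= 7.0640e-19 J
Converting to eV: 7.0640e-19 / 1.602e-19
= 4.4095 eV

4.4095


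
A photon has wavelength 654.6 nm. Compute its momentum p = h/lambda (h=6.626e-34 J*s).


p = h / lambda
= 6.626e-34 / (654.6e-9)
= 6.626e-34 / 6.5460e-07
= 1.0122e-27 kg*m/s

1.0122e-27


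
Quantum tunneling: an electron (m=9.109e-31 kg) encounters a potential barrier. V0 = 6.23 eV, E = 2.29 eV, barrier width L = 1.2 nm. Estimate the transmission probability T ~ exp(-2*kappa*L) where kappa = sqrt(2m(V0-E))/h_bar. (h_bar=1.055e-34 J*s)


V0 - E = 3.94 eV = 6.3119e-19 J
kappa = sqrt(2 * m * (V0-E)) / h_bar
= sqrt(2 * 9.109e-31 * 6.3119e-19) / 1.055e-34
= 1.0164e+10 /m
2*kappa*L = 2 * 1.0164e+10 * 1.2e-9
= 24.3943
T = exp(-24.3943) = 2.544994e-11

2.544994e-11


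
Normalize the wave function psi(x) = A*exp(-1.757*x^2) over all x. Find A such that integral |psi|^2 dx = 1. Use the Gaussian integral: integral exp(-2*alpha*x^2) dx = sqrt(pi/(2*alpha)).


integral |psi|^2 dx = A^2 * sqrt(pi/(2*alpha)) = 1
A^2 = sqrt(2*alpha/pi)
= sqrt(2 * 1.757 / pi)
= 1.057611
A = sqrt(1.057611)
= 1.0284

1.0284


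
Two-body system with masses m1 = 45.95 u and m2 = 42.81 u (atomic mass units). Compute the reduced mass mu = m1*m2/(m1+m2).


mu = m1 * m2 / (m1 + m2)
= 45.95 * 42.81 / (45.95 + 42.81)
= 1967.1195 / 88.76
= 22.1622 u

22.1622


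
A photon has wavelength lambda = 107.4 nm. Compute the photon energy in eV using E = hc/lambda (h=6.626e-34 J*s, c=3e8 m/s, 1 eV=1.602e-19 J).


E = hc / lambda
= (6.626e-34)(3e8) / (107.4e-9)
= 1.9878e-25 / 1.0740e-07
= 1.8508e-18 J
Converting to eV: 1.8508e-18 / 1.602e-19
= 11.5533 eV

11.5533


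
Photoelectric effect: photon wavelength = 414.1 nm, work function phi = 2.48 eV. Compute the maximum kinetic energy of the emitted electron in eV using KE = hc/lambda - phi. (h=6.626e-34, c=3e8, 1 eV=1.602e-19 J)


E_photon = hc / lambda
= (6.626e-34)(3e8) / (414.1e-9)
= 4.8003e-19 J
= 2.9964 eV
KE = E_photon - phi
= 2.9964 - 2.48
= 0.5164 eV

0.5164


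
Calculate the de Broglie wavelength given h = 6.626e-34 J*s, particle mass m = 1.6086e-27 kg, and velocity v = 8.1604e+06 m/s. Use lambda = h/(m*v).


lambda = h / (m * v)
= 6.626e-34 / (1.6086e-27 * 8.1604e+06)
= 6.626e-34 / 1.3127e-20
= 5.0477e-14 m

5.0477e-14


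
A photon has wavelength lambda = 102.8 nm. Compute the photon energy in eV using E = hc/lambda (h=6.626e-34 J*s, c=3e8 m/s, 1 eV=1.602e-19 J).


E = hc / lambda
= (6.626e-34)(3e8) / (102.8e-9)
= 1.9878e-25 / 1.0280e-07
= 1.9337e-18 J
Converting to eV: 1.9337e-18 / 1.602e-19
= 12.0703 eV

12.0703


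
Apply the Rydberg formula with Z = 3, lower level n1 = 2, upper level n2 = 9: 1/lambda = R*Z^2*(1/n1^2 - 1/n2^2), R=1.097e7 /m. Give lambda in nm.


1/lambda = R * Z^2 * (1/n1^2 - 1/n2^2)
= 1.097e7 * 3^2 * (1/2^2 - 1/9^2)
= 1.097e7 * 9 * (0.25 - 0.012346)
= 2.3464e+07 /m
lambda = 1 / 2.3464e+07
= 42.6192 nm

42.6192


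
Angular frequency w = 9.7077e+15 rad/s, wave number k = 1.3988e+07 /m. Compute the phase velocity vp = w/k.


vp = w / k
= 9.7077e+15 / 1.3988e+07
= 6.9400e+08 m/s

6.9400e+08


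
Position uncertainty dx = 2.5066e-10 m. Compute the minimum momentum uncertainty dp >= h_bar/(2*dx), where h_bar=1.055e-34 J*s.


dp = h_bar / (2 * dx)
= 1.055e-34 / (2 * 2.5066e-10)
= 1.055e-34 / 5.0132e-10
= 2.1044e-25 kg*m/s

2.1044e-25


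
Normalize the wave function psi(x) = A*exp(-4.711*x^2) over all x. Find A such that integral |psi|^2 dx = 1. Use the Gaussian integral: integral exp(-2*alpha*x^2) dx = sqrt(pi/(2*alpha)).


integral |psi|^2 dx = A^2 * sqrt(pi/(2*alpha)) = 1
A^2 = sqrt(2*alpha/pi)
= sqrt(2 * 4.711 / pi)
= 1.731796
A = sqrt(1.731796)
= 1.316

1.316


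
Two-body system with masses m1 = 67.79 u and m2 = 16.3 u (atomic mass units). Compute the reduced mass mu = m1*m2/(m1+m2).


mu = m1 * m2 / (m1 + m2)
= 67.79 * 16.3 / (67.79 + 16.3)
= 1104.977 / 84.09
= 13.1404 u

13.1404


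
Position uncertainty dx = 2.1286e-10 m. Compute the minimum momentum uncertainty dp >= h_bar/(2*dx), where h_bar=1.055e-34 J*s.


dp = h_bar / (2 * dx)
= 1.055e-34 / (2 * 2.1286e-10)
= 1.055e-34 / 4.2572e-10
= 2.4782e-25 kg*m/s

2.4782e-25


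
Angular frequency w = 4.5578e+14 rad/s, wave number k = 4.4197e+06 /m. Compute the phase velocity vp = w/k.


vp = w / k
= 4.5578e+14 / 4.4197e+06
= 1.0312e+08 m/s

1.0312e+08


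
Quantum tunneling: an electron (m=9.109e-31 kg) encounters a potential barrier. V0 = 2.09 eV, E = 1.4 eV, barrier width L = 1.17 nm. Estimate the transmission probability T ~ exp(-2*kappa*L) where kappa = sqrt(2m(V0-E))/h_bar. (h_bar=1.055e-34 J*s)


V0 - E = 0.69 eV = 1.1054e-19 J
kappa = sqrt(2 * m * (V0-E)) / h_bar
= sqrt(2 * 9.109e-31 * 1.1054e-19) / 1.055e-34
= 4.2536e+09 /m
2*kappa*L = 2 * 4.2536e+09 * 1.17e-9
= 9.9534
T = exp(-9.9534) = 4.756772e-05

4.756772e-05


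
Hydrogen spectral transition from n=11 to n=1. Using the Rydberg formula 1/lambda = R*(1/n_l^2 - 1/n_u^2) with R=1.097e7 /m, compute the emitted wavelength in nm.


1/lambda = R * (1/n_l^2 - 1/n_u^2)
= 1.097e7 * (1/1^2 - 1/11^2)
= 1.097e7 * (1.0 - 0.008264)
= 1.097e7 * 0.991736
= 1.0879e+07 /m
lambda = 1 / 1.0879e+07 = 91.9174 nm

91.9174


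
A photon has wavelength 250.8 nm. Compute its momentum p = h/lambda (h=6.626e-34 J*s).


p = h / lambda
= 6.626e-34 / (250.8e-9)
= 6.626e-34 / 2.5080e-07
= 2.6419e-27 kg*m/s

2.6419e-27


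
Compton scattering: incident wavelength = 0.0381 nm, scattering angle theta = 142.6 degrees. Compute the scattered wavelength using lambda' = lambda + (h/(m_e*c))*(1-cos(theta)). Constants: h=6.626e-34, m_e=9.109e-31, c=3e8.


Compton wavelength: h/(m_e*c) = 2.4247e-12 m
d_lambda = 2.4247e-12 * (1 - cos(142.6 deg))
= 2.4247e-12 * 1.794415
= 4.3509e-12 m = 0.004351 nm
lambda' = 0.0381 + 0.004351
= 0.042451 nm

0.042451


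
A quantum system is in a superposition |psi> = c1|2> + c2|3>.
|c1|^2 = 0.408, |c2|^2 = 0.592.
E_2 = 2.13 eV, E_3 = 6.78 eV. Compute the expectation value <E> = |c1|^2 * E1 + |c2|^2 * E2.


<E> = |c1|^2 * E1 + |c2|^2 * E2
= 0.408 * 2.13 + 0.592 * 6.78
= 0.869 + 4.0138
= 4.8828 eV

4.8828


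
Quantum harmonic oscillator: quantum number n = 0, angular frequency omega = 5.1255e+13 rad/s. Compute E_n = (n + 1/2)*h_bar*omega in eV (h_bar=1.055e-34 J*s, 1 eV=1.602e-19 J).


E = (n + 1/2) * h_bar * omega
= (0 + 0.5) * 1.055e-34 * 5.1255e+13
= 0.5 * 5.4074e-21
= 2.7037e-21 J
= 0.0169 eV

0.0169


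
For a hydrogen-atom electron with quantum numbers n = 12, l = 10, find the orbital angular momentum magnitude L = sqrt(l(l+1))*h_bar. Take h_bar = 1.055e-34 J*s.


L = sqrt(l*(l+1)) * h_bar
= sqrt(10 * 11) * 1.055e-34
= sqrt(110) * 1.055e-34
= 10.4881 * 1.055e-34
= 1.1065e-33 J*s

1.1065e-33


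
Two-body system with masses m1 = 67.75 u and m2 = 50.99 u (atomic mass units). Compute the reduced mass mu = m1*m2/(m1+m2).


mu = m1 * m2 / (m1 + m2)
= 67.75 * 50.99 / (67.75 + 50.99)
= 3454.5725 / 118.74
= 29.0936 u

29.0936


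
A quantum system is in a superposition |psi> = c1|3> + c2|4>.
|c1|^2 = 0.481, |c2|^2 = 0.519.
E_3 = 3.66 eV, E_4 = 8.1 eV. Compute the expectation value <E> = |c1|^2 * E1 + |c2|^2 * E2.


<E> = |c1|^2 * E1 + |c2|^2 * E2
= 0.481 * 3.66 + 0.519 * 8.1
= 1.7605 + 4.2039
= 5.9644 eV

5.9644


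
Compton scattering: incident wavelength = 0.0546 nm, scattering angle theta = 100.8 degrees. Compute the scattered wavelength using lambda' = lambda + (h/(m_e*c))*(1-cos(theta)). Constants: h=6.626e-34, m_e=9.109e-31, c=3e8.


Compton wavelength: h/(m_e*c) = 2.4247e-12 m
d_lambda = 2.4247e-12 * (1 - cos(100.8 deg))
= 2.4247e-12 * 1.187381
= 2.8791e-12 m = 0.002879 nm
lambda' = 0.0546 + 0.002879
= 0.057479 nm

0.057479


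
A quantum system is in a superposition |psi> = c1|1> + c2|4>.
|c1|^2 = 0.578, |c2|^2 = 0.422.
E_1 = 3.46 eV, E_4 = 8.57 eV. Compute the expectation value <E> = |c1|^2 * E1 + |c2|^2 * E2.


<E> = |c1|^2 * E1 + |c2|^2 * E2
= 0.578 * 3.46 + 0.422 * 8.57
= 1.9999 + 3.6165
= 5.6164 eV

5.6164


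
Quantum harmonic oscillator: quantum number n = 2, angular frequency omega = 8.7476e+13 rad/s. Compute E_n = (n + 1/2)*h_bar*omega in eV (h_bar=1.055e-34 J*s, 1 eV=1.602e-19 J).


E = (n + 1/2) * h_bar * omega
= (2 + 0.5) * 1.055e-34 * 8.7476e+13
= 2.5 * 9.2287e-21
= 2.3072e-20 J
= 0.144 eV

0.144


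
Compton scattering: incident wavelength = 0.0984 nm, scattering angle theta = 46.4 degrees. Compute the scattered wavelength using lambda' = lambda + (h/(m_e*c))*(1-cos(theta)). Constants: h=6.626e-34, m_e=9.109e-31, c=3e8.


Compton wavelength: h/(m_e*c) = 2.4247e-12 m
d_lambda = 2.4247e-12 * (1 - cos(46.4 deg))
= 2.4247e-12 * 0.31038
= 7.5258e-13 m = 0.000753 nm
lambda' = 0.0984 + 0.000753
= 0.099153 nm

0.099153


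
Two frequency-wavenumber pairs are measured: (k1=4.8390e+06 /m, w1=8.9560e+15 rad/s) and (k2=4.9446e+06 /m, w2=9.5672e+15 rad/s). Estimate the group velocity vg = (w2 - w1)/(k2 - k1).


vg = (w2 - w1) / (k2 - k1)
= (9.5672e+15 - 8.9560e+15) / (4.9446e+06 - 4.8390e+06)
= 6.1120e+14 / 1.0560e+05
= 5.7879e+09 m/s

5.7879e+09


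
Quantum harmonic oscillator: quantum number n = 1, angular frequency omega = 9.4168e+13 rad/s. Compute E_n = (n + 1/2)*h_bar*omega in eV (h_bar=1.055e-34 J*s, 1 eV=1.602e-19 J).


E = (n + 1/2) * h_bar * omega
= (1 + 0.5) * 1.055e-34 * 9.4168e+13
= 1.5 * 9.9347e-21
= 1.4902e-20 J
= 0.093 eV

0.093


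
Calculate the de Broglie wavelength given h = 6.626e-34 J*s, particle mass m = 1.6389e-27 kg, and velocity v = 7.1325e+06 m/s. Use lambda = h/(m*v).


lambda = h / (m * v)
= 6.626e-34 / (1.6389e-27 * 7.1325e+06)
= 6.626e-34 / 1.1689e-20
= 5.6684e-14 m

5.6684e-14


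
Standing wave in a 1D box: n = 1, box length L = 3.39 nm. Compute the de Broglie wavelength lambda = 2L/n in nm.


lambda = 2L / n
= 2 * 3.39 / 1
= 6.78 / 1
= 6.78 nm

6.78


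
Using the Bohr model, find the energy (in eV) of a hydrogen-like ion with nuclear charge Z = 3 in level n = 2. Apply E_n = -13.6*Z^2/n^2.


E_n = -13.6 * Z^2 / n^2
= -13.6 * 3^2 / 2^2
= -13.6 * 9 / 4
= -30.6 eV

-30.6


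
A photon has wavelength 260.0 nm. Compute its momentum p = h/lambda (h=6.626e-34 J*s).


p = h / lambda
= 6.626e-34 / (260.0e-9)
= 6.626e-34 / 2.6000e-07
= 2.5485e-27 kg*m/s

2.5485e-27


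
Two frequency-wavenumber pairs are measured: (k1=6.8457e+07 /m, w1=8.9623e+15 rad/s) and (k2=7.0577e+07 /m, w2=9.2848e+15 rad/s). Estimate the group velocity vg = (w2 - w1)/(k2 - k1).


vg = (w2 - w1) / (k2 - k1)
= (9.2848e+15 - 8.9623e+15) / (7.0577e+07 - 6.8457e+07)
= 3.2250e+14 / 2.1200e+06
= 1.5212e+08 m/s

1.5212e+08


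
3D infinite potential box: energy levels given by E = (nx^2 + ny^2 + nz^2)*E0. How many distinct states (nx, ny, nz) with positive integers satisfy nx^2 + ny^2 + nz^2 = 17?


Enumerate all (nx, ny, nz) with nx^2 + ny^2 + nz^2 = 17:
(2,2,3)
(2,3,2)
(3,2,2)
Total degeneracy = 3

3


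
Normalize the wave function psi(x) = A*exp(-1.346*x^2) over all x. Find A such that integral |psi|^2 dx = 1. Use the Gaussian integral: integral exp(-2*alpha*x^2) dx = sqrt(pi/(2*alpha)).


integral |psi|^2 dx = A^2 * sqrt(pi/(2*alpha)) = 1
A^2 = sqrt(2*alpha/pi)
= sqrt(2 * 1.346 / pi)
= 0.925684
A = sqrt(0.925684)
= 0.9621

0.9621


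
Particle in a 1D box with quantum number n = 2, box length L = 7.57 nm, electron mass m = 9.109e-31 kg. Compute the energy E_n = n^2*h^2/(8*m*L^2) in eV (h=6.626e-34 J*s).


E = n^2 * h^2 / (8 * m * L^2)
= 2^2 * (6.626e-34)^2 / (8 * 9.109e-31 * (7.57e-9)^2)
= 4 * 4.3904e-67 / (8 * 9.109e-31 * 5.7305e-17)
= 4.2054e-21 J
= 0.0263 eV

0.0263


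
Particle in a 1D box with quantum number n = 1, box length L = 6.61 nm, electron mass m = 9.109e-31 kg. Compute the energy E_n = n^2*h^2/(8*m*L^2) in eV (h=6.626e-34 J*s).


E = n^2 * h^2 / (8 * m * L^2)
= 1^2 * (6.626e-34)^2 / (8 * 9.109e-31 * (6.61e-9)^2)
= 1 * 4.3904e-67 / (8 * 9.109e-31 * 4.3692e-17)
= 1.3789e-21 J
= 0.0086 eV

0.0086


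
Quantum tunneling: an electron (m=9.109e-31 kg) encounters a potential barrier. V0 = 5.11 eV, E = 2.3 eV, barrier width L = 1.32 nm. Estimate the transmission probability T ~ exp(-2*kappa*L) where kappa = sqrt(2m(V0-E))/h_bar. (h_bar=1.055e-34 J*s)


V0 - E = 2.81 eV = 4.5016e-19 J
kappa = sqrt(2 * m * (V0-E)) / h_bar
= sqrt(2 * 9.109e-31 * 4.5016e-19) / 1.055e-34
= 8.5839e+09 /m
2*kappa*L = 2 * 8.5839e+09 * 1.32e-9
= 22.6614
T = exp(-22.6614) = 1.439761e-10

1.439761e-10


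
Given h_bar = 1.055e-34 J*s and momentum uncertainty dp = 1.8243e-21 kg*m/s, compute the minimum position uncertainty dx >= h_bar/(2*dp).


dx = h_bar / (2 * dp)
= 1.055e-34 / (2 * 1.8243e-21)
= 1.055e-34 / 3.6486e-21
= 2.8915e-14 m

2.8915e-14


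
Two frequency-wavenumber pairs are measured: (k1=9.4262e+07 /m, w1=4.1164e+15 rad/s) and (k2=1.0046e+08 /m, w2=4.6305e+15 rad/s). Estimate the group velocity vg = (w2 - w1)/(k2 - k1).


vg = (w2 - w1) / (k2 - k1)
= (4.6305e+15 - 4.1164e+15) / (1.0046e+08 - 9.4262e+07)
= 5.1410e+14 / 6.1980e+06
= 8.2946e+07 m/s

8.2946e+07


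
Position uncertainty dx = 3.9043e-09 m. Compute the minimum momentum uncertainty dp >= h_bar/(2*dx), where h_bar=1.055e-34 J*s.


dp = h_bar / (2 * dx)
= 1.055e-34 / (2 * 3.9043e-09)
= 1.055e-34 / 7.8086e-09
= 1.3511e-26 kg*m/s

1.3511e-26


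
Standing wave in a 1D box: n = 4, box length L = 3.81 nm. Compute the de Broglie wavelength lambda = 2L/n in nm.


lambda = 2L / n
= 2 * 3.81 / 4
= 7.62 / 4
= 1.905 nm

1.905


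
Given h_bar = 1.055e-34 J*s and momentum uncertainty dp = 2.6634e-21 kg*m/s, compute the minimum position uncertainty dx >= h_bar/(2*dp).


dx = h_bar / (2 * dp)
= 1.055e-34 / (2 * 2.6634e-21)
= 1.055e-34 / 5.3268e-21
= 1.9806e-14 m

1.9806e-14


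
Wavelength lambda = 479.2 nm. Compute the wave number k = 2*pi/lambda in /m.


k = 2 * pi / lambda
= 6.2832 / (479.2e-9)
= 6.2832 / 4.7920e-07
= 1.3112e+07 /m

1.3112e+07


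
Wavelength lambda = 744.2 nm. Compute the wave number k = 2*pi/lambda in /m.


k = 2 * pi / lambda
= 6.2832 / (744.2e-9)
= 6.2832 / 7.4420e-07
= 8.4429e+06 /m

8.4429e+06


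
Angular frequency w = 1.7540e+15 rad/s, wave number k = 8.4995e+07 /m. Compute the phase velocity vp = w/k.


vp = w / k
= 1.7540e+15 / 8.4995e+07
= 2.0637e+07 m/s

2.0637e+07


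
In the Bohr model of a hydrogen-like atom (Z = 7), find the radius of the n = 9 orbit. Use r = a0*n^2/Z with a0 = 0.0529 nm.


r = a0 * n^2 / Z
= 0.0529 * 9^2 / 7
= 0.0529 * 81 / 7
= 0.6121 nm

0.6121


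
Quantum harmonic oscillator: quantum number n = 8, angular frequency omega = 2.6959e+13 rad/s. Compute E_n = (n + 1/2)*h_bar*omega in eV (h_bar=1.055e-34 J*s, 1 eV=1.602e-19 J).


E = (n + 1/2) * h_bar * omega
= (8 + 0.5) * 1.055e-34 * 2.6959e+13
= 8.5 * 2.8442e-21
= 2.4175e-20 J
= 0.1509 eV

0.1509


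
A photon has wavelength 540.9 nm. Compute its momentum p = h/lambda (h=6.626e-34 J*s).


p = h / lambda
= 6.626e-34 / (540.9e-9)
= 6.626e-34 / 5.4090e-07
= 1.2250e-27 kg*m/s

1.2250e-27


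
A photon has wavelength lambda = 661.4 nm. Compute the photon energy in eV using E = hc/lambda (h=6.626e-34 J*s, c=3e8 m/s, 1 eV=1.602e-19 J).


E = hc / lambda
= (6.626e-34)(3e8) / (661.4e-9)
= 1.9878e-25 / 6.6140e-07
= 3.0054e-19 J
Converting to eV: 3.0054e-19 / 1.602e-19
= 1.8761 eV

1.8761


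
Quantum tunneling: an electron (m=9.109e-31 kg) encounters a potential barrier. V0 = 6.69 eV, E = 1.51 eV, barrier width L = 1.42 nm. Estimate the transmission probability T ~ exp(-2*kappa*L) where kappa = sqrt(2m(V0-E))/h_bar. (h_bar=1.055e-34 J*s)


V0 - E = 5.18 eV = 8.2984e-19 J
kappa = sqrt(2 * m * (V0-E)) / h_bar
= sqrt(2 * 9.109e-31 * 8.2984e-19) / 1.055e-34
= 1.1655e+10 /m
2*kappa*L = 2 * 1.1655e+10 * 1.42e-9
= 33.0988
T = exp(-33.0988) = 4.220559e-15

4.220559e-15


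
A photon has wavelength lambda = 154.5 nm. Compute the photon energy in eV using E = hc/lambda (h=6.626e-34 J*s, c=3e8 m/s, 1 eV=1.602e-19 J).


E = hc / lambda
= (6.626e-34)(3e8) / (154.5e-9)
= 1.9878e-25 / 1.5450e-07
= 1.2866e-18 J
Converting to eV: 1.2866e-18 / 1.602e-19
= 8.0312 eV

8.0312


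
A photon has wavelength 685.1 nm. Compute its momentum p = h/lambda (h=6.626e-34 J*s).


p = h / lambda
= 6.626e-34 / (685.1e-9)
= 6.626e-34 / 6.8510e-07
= 9.6716e-28 kg*m/s

9.6716e-28


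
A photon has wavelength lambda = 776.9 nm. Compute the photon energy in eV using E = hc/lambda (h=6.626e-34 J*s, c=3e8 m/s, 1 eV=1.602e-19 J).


E = hc / lambda
= (6.626e-34)(3e8) / (776.9e-9)
= 1.9878e-25 / 7.7690e-07
= 2.5586e-19 J
Converting to eV: 2.5586e-19 / 1.602e-19
= 1.5971 eV

1.5971


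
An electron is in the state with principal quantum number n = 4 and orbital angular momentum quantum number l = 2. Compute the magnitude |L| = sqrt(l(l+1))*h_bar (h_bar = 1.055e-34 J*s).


L = sqrt(l*(l+1)) * h_bar
= sqrt(2 * 3) * 1.055e-34
= sqrt(6) * 1.055e-34
= 2.4495 * 1.055e-34
= 2.5842e-34 J*s

2.5842e-34


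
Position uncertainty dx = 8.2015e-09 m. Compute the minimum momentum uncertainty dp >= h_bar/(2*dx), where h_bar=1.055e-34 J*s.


dp = h_bar / (2 * dx)
= 1.055e-34 / (2 * 8.2015e-09)
= 1.055e-34 / 1.6403e-08
= 6.4318e-27 kg*m/s

6.4318e-27


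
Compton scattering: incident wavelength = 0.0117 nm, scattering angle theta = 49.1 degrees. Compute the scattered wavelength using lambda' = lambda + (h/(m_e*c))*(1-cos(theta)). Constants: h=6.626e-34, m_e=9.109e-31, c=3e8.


Compton wavelength: h/(m_e*c) = 2.4247e-12 m
d_lambda = 2.4247e-12 * (1 - cos(49.1 deg))
= 2.4247e-12 * 0.345259
= 8.3715e-13 m = 0.000837 nm
lambda' = 0.0117 + 0.000837
= 0.012537 nm

0.012537


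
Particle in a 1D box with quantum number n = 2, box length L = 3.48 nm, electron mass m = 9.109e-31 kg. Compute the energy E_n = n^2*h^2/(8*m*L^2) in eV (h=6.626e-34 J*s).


E = n^2 * h^2 / (8 * m * L^2)
= 2^2 * (6.626e-34)^2 / (8 * 9.109e-31 * (3.48e-9)^2)
= 4 * 4.3904e-67 / (8 * 9.109e-31 * 1.2110e-17)
= 1.9900e-20 J
= 0.1242 eV

0.1242


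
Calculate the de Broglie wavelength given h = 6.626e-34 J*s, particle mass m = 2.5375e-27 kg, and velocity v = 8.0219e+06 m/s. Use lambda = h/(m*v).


lambda = h / (m * v)
= 6.626e-34 / (2.5375e-27 * 8.0219e+06)
= 6.626e-34 / 2.0356e-20
= 3.2551e-14 m

3.2551e-14


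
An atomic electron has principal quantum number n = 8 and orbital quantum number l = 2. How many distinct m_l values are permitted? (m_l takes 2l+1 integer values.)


m_l ranges from -l to +l in integer steps
So m_l goes from -2 to +2
Count = 2l + 1 = 2*2 + 1
= 5

5


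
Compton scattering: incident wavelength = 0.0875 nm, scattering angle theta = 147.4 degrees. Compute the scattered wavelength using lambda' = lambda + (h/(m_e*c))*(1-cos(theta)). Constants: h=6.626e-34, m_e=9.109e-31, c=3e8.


Compton wavelength: h/(m_e*c) = 2.4247e-12 m
d_lambda = 2.4247e-12 * (1 - cos(147.4 deg))
= 2.4247e-12 * 1.842452
= 4.4674e-12 m = 0.004467 nm
lambda' = 0.0875 + 0.004467
= 0.091967 nm

0.091967


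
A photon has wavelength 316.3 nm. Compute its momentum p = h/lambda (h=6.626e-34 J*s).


p = h / lambda
= 6.626e-34 / (316.3e-9)
= 6.626e-34 / 3.1630e-07
= 2.0948e-27 kg*m/s

2.0948e-27


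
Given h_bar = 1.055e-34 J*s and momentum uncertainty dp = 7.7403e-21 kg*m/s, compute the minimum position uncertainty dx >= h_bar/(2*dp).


dx = h_bar / (2 * dp)
= 1.055e-34 / (2 * 7.7403e-21)
= 1.055e-34 / 1.5481e-20
= 6.8150e-15 m

6.8150e-15


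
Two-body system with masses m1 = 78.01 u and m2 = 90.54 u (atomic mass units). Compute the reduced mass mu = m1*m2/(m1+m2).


mu = m1 * m2 / (m1 + m2)
= 78.01 * 90.54 / (78.01 + 90.54)
= 7063.0254 / 168.55
= 41.9046 u

41.9046


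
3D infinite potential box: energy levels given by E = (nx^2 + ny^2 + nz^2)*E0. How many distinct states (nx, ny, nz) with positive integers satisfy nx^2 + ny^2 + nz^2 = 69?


Enumerate all (nx, ny, nz) with nx^2 + ny^2 + nz^2 = 69:
(1,2,8)
(1,8,2)
(2,1,8)
(2,4,7)
(2,7,4)
(2,8,1)
(4,2,7)
(4,7,2)
(7,2,4)
(7,4,2)
(8,1,2)
(8,2,1)
Total degeneracy = 12

12


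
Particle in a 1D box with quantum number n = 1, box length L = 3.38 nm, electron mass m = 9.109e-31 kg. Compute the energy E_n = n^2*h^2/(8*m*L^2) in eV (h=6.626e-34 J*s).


E = n^2 * h^2 / (8 * m * L^2)
= 1^2 * (6.626e-34)^2 / (8 * 9.109e-31 * (3.38e-9)^2)
= 1 * 4.3904e-67 / (8 * 9.109e-31 * 1.1424e-17)
= 5.2736e-21 J
= 0.0329 eV

0.0329


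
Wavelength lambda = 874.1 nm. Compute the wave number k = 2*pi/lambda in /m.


k = 2 * pi / lambda
= 6.2832 / (874.1e-9)
= 6.2832 / 8.7410e-07
= 7.1882e+06 /m

7.1882e+06


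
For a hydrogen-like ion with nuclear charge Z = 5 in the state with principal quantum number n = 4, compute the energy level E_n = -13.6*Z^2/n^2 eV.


E_n = -13.6 * Z^2 / n^2
= -13.6 * 5^2 / 4^2
= -13.6 * 25 / 16
= -21.25 eV

-21.25


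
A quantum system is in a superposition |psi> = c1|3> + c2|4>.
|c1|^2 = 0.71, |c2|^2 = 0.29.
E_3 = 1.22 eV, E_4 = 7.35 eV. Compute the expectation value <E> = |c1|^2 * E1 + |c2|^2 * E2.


<E> = |c1|^2 * E1 + |c2|^2 * E2
= 0.71 * 1.22 + 0.29 * 7.35
= 0.8662 + 2.1315
= 2.9977 eV

2.9977


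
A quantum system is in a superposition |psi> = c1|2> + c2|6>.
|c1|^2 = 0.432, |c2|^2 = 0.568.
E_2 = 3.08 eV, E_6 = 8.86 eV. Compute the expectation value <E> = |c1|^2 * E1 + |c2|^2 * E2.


<E> = |c1|^2 * E1 + |c2|^2 * E2
= 0.432 * 3.08 + 0.568 * 8.86
= 1.3306 + 5.0325
= 6.363 eV

6.363


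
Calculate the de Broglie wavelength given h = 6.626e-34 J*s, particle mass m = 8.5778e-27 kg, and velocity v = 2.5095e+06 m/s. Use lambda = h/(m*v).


lambda = h / (m * v)
= 6.626e-34 / (8.5778e-27 * 2.5095e+06)
= 6.626e-34 / 2.1526e-20
= 3.0781e-14 m

3.0781e-14


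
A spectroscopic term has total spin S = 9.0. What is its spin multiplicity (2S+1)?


Spin multiplicity = 2S + 1
= 2 * 9.0 + 1
= 18.0 + 1
= 19

19


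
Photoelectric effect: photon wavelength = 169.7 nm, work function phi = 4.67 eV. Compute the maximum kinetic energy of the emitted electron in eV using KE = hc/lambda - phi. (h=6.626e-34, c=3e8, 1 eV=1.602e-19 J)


E_photon = hc / lambda
= (6.626e-34)(3e8) / (169.7e-9)
= 1.1714e-18 J
= 7.3119 eV
KE = E_photon - phi
= 7.3119 - 4.67
= 2.6419 eV

2.6419


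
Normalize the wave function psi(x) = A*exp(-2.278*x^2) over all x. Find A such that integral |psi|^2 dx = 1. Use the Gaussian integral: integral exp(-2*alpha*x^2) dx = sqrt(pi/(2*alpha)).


integral |psi|^2 dx = A^2 * sqrt(pi/(2*alpha)) = 1
A^2 = sqrt(2*alpha/pi)
= sqrt(2 * 2.278 / pi)
= 1.204251
A = sqrt(1.204251)
= 1.0974

1.0974


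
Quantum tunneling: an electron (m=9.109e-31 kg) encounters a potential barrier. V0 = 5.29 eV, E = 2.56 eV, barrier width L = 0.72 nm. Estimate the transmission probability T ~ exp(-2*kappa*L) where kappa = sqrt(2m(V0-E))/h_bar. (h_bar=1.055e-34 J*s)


V0 - E = 2.73 eV = 4.3735e-19 J
kappa = sqrt(2 * m * (V0-E)) / h_bar
= sqrt(2 * 9.109e-31 * 4.3735e-19) / 1.055e-34
= 8.4608e+09 /m
2*kappa*L = 2 * 8.4608e+09 * 0.72e-9
= 12.1835
T = exp(-12.1835) = 5.114019e-06

5.114019e-06


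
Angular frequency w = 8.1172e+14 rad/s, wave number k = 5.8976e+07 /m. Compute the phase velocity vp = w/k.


vp = w / k
= 8.1172e+14 / 5.8976e+07
= 1.3764e+07 m/s

1.3764e+07


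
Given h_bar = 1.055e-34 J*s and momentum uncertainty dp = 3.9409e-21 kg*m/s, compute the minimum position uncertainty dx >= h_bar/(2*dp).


dx = h_bar / (2 * dp)
= 1.055e-34 / (2 * 3.9409e-21)
= 1.055e-34 / 7.8818e-21
= 1.3385e-14 m

1.3385e-14


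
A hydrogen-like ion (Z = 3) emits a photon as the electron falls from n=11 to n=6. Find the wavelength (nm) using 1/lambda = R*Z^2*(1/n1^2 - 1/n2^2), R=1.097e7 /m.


1/lambda = R * Z^2 * (1/n1^2 - 1/n2^2)
= 1.097e7 * 3^2 * (1/6^2 - 1/11^2)
= 1.097e7 * 9 * (0.027778 - 0.008264)
= 1.9265e+06 /m
lambda = 1 / 1.9265e+06
= 519.0627 nm

519.0627


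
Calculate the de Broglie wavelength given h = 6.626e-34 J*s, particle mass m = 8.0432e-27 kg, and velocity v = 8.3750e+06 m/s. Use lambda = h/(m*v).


lambda = h / (m * v)
= 6.626e-34 / (8.0432e-27 * 8.3750e+06)
= 6.626e-34 / 6.7362e-20
= 9.8364e-15 m

9.8364e-15


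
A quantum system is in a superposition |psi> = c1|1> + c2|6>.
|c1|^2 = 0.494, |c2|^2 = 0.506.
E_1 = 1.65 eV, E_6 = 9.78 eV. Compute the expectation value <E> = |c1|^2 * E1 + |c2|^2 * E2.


<E> = |c1|^2 * E1 + |c2|^2 * E2
= 0.494 * 1.65 + 0.506 * 9.78
= 0.8151 + 4.9487
= 5.7638 eV

5.7638


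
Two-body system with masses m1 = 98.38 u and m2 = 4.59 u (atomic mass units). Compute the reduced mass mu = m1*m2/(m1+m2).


mu = m1 * m2 / (m1 + m2)
= 98.38 * 4.59 / (98.38 + 4.59)
= 451.5642 / 102.97
= 4.3854 u

4.3854


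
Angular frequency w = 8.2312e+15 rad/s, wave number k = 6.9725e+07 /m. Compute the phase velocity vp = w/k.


vp = w / k
= 8.2312e+15 / 6.9725e+07
= 1.1805e+08 m/s

1.1805e+08


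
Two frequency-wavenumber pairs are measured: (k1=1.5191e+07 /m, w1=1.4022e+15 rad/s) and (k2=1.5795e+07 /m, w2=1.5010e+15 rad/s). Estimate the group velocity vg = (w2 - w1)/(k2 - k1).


vg = (w2 - w1) / (k2 - k1)
= (1.5010e+15 - 1.4022e+15) / (1.5795e+07 - 1.5191e+07)
= 9.8800e+13 / 6.0400e+05
= 1.6358e+08 m/s

1.6358e+08


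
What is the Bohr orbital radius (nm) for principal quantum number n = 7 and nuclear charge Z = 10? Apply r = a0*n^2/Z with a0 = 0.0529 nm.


r = a0 * n^2 / Z
= 0.0529 * 7^2 / 10
= 0.0529 * 49 / 10
= 0.2592 nm

0.2592


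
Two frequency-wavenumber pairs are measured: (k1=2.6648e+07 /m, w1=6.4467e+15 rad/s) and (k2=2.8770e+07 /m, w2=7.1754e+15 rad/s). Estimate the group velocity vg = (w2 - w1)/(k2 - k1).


vg = (w2 - w1) / (k2 - k1)
= (7.1754e+15 - 6.4467e+15) / (2.8770e+07 - 2.6648e+07)
= 7.2870e+14 / 2.1220e+06
= 3.4340e+08 m/s

3.4340e+08


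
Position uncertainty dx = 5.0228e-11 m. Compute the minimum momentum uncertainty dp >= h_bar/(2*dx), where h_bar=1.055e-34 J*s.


dp = h_bar / (2 * dx)
= 1.055e-34 / (2 * 5.0228e-11)
= 1.055e-34 / 1.0046e-10
= 1.0502e-24 kg*m/s

1.0502e-24


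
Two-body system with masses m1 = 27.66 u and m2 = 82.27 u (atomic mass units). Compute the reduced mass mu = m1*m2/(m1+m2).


mu = m1 * m2 / (m1 + m2)
= 27.66 * 82.27 / (27.66 + 82.27)
= 2275.5882 / 109.93
= 20.7003 u

20.7003


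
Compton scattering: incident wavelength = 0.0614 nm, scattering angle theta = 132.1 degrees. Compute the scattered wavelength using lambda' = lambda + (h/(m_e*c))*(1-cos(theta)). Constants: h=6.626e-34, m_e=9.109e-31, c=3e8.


Compton wavelength: h/(m_e*c) = 2.4247e-12 m
d_lambda = 2.4247e-12 * (1 - cos(132.1 deg))
= 2.4247e-12 * 1.670427
= 4.0503e-12 m = 0.00405 nm
lambda' = 0.0614 + 0.00405
= 0.06545 nm

0.06545


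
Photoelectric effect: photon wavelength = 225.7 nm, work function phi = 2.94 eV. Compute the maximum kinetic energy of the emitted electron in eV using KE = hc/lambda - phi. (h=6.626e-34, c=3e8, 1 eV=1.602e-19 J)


E_photon = hc / lambda
= (6.626e-34)(3e8) / (225.7e-9)
= 8.8073e-19 J
= 5.4977 eV
KE = E_photon - phi
= 5.4977 - 2.94
= 2.5577 eV

2.5577


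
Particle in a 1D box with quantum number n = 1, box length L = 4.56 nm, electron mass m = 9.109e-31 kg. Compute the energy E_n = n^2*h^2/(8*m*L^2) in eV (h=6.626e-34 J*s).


E = n^2 * h^2 / (8 * m * L^2)
= 1^2 * (6.626e-34)^2 / (8 * 9.109e-31 * (4.56e-9)^2)
= 1 * 4.3904e-67 / (8 * 9.109e-31 * 2.0794e-17)
= 2.8974e-21 J
= 0.0181 eV

0.0181


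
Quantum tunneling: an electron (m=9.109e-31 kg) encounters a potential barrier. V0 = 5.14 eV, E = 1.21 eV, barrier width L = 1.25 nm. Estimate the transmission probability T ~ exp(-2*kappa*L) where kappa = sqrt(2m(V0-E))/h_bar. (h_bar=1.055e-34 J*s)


V0 - E = 3.93 eV = 6.2959e-19 J
kappa = sqrt(2 * m * (V0-E)) / h_bar
= sqrt(2 * 9.109e-31 * 6.2959e-19) / 1.055e-34
= 1.0151e+10 /m
2*kappa*L = 2 * 1.0151e+10 * 1.25e-9
= 25.3785
T = exp(-25.3785) = 9.511975e-12

9.511975e-12


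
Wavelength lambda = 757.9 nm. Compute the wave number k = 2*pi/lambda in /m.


k = 2 * pi / lambda
= 6.2832 / (757.9e-9)
= 6.2832 / 7.5790e-07
= 8.2903e+06 /m

8.2903e+06


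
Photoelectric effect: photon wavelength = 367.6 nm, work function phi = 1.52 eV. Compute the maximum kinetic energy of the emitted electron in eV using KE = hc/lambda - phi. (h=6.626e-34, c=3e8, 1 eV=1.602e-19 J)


E_photon = hc / lambda
= (6.626e-34)(3e8) / (367.6e-9)
= 5.4075e-19 J
= 3.3755 eV
KE = E_photon - phi
= 3.3755 - 1.52
= 1.8555 eV

1.8555


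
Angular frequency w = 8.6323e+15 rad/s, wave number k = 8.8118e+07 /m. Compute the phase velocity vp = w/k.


vp = w / k
= 8.6323e+15 / 8.8118e+07
= 9.7963e+07 m/s

9.7963e+07


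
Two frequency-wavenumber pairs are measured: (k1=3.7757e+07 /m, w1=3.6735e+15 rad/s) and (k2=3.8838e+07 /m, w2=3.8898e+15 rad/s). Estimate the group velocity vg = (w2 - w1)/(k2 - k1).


vg = (w2 - w1) / (k2 - k1)
= (3.8898e+15 - 3.6735e+15) / (3.8838e+07 - 3.7757e+07)
= 2.1630e+14 / 1.0810e+06
= 2.0009e+08 m/s

2.0009e+08


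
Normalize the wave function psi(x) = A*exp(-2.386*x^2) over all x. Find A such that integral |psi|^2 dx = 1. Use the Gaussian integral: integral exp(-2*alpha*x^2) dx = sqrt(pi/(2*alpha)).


integral |psi|^2 dx = A^2 * sqrt(pi/(2*alpha)) = 1
A^2 = sqrt(2*alpha/pi)
= sqrt(2 * 2.386 / pi)
= 1.232467
A = sqrt(1.232467)
= 1.1102

1.1102


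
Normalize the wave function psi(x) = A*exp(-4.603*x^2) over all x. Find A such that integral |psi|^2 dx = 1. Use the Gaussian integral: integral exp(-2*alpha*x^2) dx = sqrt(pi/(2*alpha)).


integral |psi|^2 dx = A^2 * sqrt(pi/(2*alpha)) = 1
A^2 = sqrt(2*alpha/pi)
= sqrt(2 * 4.603 / pi)
= 1.71183
A = sqrt(1.71183)
= 1.3084

1.3084


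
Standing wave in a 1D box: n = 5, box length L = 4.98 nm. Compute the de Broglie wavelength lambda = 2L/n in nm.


lambda = 2L / n
= 2 * 4.98 / 5
= 9.96 / 5
= 1.992 nm

1.992


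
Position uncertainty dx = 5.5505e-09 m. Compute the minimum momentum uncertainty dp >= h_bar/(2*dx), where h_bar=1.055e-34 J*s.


dp = h_bar / (2 * dx)
= 1.055e-34 / (2 * 5.5505e-09)
= 1.055e-34 / 1.1101e-08
= 9.5036e-27 kg*m/s

9.5036e-27


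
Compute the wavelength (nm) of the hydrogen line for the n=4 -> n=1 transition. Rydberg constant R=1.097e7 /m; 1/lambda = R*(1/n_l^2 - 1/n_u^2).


1/lambda = R * (1/n_l^2 - 1/n_u^2)
= 1.097e7 * (1/1^2 - 1/4^2)
= 1.097e7 * (1.0 - 0.0625)
= 1.097e7 * 0.9375
= 1.0284e+07 /m
lambda = 1 / 1.0284e+07 = 97.2349 nm

97.2349


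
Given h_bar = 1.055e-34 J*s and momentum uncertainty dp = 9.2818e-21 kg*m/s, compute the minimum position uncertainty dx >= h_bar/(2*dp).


dx = h_bar / (2 * dp)
= 1.055e-34 / (2 * 9.2818e-21)
= 1.055e-34 / 1.8564e-20
= 5.6832e-15 m

5.6832e-15


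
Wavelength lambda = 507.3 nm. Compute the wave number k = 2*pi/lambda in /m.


k = 2 * pi / lambda
= 6.2832 / (507.3e-9)
= 6.2832 / 5.0730e-07
= 1.2386e+07 /m

1.2386e+07


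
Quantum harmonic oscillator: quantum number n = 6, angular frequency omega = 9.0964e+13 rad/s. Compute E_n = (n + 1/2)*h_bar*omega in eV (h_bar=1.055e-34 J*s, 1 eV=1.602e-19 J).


E = (n + 1/2) * h_bar * omega
= (6 + 0.5) * 1.055e-34 * 9.0964e+13
= 6.5 * 9.5967e-21
= 6.2379e-20 J
= 0.3894 eV

0.3894


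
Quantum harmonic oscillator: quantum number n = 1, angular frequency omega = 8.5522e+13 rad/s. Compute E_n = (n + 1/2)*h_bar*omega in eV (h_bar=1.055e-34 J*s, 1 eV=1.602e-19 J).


E = (n + 1/2) * h_bar * omega
= (1 + 0.5) * 1.055e-34 * 8.5522e+13
= 1.5 * 9.0226e-21
= 1.3534e-20 J
= 0.0845 eV

0.0845


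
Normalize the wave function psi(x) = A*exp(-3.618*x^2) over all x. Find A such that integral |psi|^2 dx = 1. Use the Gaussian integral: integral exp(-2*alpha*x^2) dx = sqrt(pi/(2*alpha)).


integral |psi|^2 dx = A^2 * sqrt(pi/(2*alpha)) = 1
A^2 = sqrt(2*alpha/pi)
= sqrt(2 * 3.618 / pi)
= 1.517659
A = sqrt(1.517659)
= 1.2319

1.2319


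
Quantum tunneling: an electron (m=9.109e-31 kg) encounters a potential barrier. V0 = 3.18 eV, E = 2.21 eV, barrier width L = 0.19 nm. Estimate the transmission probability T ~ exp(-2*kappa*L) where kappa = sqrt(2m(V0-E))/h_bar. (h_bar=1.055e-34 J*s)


V0 - E = 0.97 eV = 1.5539e-19 J
kappa = sqrt(2 * m * (V0-E)) / h_bar
= sqrt(2 * 9.109e-31 * 1.5539e-19) / 1.055e-34
= 5.0433e+09 /m
2*kappa*L = 2 * 5.0433e+09 * 0.19e-9
= 1.9165
T = exp(-1.9165) = 1.471276e-01

1.471276e-01


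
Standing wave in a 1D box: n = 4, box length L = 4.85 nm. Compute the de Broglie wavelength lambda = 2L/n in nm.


lambda = 2L / n
= 2 * 4.85 / 4
= 9.7 / 4
= 2.425 nm

2.425


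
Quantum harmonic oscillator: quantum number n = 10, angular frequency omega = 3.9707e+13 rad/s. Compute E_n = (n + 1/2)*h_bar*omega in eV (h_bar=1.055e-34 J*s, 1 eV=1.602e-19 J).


E = (n + 1/2) * h_bar * omega
= (10 + 0.5) * 1.055e-34 * 3.9707e+13
= 10.5 * 4.1891e-21
= 4.3985e-20 J
= 0.2746 eV

0.2746


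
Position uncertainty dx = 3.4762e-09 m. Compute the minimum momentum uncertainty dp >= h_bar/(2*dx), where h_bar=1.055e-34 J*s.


dp = h_bar / (2 * dx)
= 1.055e-34 / (2 * 3.4762e-09)
= 1.055e-34 / 6.9524e-09
= 1.5175e-26 kg*m/s

1.5175e-26


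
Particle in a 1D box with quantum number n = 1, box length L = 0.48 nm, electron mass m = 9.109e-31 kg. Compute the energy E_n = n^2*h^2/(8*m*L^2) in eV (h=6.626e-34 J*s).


E = n^2 * h^2 / (8 * m * L^2)
= 1^2 * (6.626e-34)^2 / (8 * 9.109e-31 * (0.48e-9)^2)
= 1 * 4.3904e-67 / (8 * 9.109e-31 * 2.3040e-19)
= 2.6149e-19 J
= 1.6323 eV

1.6323


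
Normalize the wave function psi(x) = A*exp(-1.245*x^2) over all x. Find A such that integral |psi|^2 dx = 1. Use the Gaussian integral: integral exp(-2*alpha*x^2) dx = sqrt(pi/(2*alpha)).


integral |psi|^2 dx = A^2 * sqrt(pi/(2*alpha)) = 1
A^2 = sqrt(2*alpha/pi)
= sqrt(2 * 1.245 / pi)
= 0.890276
A = sqrt(0.890276)
= 0.9435

0.9435


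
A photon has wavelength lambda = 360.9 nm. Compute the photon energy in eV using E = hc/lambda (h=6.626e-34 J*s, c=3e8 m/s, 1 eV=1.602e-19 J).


E = hc / lambda
= (6.626e-34)(3e8) / (360.9e-9)
= 1.9878e-25 / 3.6090e-07
= 5.5079e-19 J
Converting to eV: 5.5079e-19 / 1.602e-19
= 3.4381 eV

3.4381


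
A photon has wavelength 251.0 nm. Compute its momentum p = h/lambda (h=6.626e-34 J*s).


p = h / lambda
= 6.626e-34 / (251.0e-9)
= 6.626e-34 / 2.5100e-07
= 2.6398e-27 kg*m/s

2.6398e-27


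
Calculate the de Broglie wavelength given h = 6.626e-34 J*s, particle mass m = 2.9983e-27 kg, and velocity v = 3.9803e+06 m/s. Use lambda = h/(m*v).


lambda = h / (m * v)
= 6.626e-34 / (2.9983e-27 * 3.9803e+06)
= 6.626e-34 / 1.1934e-20
= 5.5521e-14 m

5.5521e-14


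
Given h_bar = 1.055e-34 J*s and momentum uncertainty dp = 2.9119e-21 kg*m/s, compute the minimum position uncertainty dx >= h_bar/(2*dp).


dx = h_bar / (2 * dp)
= 1.055e-34 / (2 * 2.9119e-21)
= 1.055e-34 / 5.8238e-21
= 1.8115e-14 m

1.8115e-14


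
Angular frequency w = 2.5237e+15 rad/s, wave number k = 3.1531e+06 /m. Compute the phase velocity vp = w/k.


vp = w / k
= 2.5237e+15 / 3.1531e+06
= 8.0039e+08 m/s

8.0039e+08


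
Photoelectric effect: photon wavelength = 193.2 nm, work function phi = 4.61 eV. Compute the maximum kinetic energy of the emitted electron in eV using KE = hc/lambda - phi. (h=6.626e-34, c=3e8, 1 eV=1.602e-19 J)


E_photon = hc / lambda
= (6.626e-34)(3e8) / (193.2e-9)
= 1.0289e-18 J
= 6.4225 eV
KE = E_photon - phi
= 6.4225 - 4.61
= 1.8125 eV

1.8125


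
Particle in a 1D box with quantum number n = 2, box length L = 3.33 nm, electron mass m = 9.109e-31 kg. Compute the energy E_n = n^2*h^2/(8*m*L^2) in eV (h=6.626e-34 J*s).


E = n^2 * h^2 / (8 * m * L^2)
= 2^2 * (6.626e-34)^2 / (8 * 9.109e-31 * (3.33e-9)^2)
= 4 * 4.3904e-67 / (8 * 9.109e-31 * 1.1089e-17)
= 2.1733e-20 J
= 0.1357 eV

0.1357


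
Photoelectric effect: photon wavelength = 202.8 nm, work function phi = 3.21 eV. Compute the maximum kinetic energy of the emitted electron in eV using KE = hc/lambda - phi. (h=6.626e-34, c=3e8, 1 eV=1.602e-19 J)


E_photon = hc / lambda
= (6.626e-34)(3e8) / (202.8e-9)
= 9.8018e-19 J
= 6.1185 eV
KE = E_photon - phi
= 6.1185 - 3.21
= 2.9085 eV

2.9085


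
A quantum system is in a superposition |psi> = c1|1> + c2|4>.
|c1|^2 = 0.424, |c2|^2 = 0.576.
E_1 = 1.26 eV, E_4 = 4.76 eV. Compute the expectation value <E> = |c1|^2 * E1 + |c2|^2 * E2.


<E> = |c1|^2 * E1 + |c2|^2 * E2
= 0.424 * 1.26 + 0.576 * 4.76
= 0.5342 + 2.7418
= 3.276 eV

3.276


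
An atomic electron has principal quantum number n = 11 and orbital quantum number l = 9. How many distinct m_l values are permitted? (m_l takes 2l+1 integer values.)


m_l ranges from -l to +l in integer steps
So m_l goes from -9 to +9
Count = 2l + 1 = 2*9 + 1
= 19

19


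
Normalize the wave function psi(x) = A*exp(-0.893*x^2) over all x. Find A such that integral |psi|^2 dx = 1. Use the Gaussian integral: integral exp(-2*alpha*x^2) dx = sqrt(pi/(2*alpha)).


integral |psi|^2 dx = A^2 * sqrt(pi/(2*alpha)) = 1
A^2 = sqrt(2*alpha/pi)
= sqrt(2 * 0.893 / pi)
= 0.75399
A = sqrt(0.75399)
= 0.8683

0.8683


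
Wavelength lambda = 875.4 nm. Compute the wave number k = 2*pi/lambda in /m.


k = 2 * pi / lambda
= 6.2832 / (875.4e-9)
= 6.2832 / 8.7540e-07
= 7.1775e+06 /m

7.1775e+06


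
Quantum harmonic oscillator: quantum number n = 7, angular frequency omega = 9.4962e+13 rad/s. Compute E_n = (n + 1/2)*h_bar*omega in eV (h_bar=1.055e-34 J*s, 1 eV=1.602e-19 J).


E = (n + 1/2) * h_bar * omega
= (7 + 0.5) * 1.055e-34 * 9.4962e+13
= 7.5 * 1.0018e-20
= 7.5139e-20 J
= 0.469 eV

0.469


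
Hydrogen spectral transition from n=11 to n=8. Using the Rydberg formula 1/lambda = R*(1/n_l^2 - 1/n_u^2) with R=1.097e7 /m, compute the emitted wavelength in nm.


1/lambda = R * (1/n_l^2 - 1/n_u^2)
= 1.097e7 * (1/8^2 - 1/11^2)
= 1.097e7 * (0.015625 - 0.008264)
= 1.097e7 * 0.007361
= 8.0745e+04 /m
lambda = 1 / 8.0745e+04 = 12384.6535 nm

12384.6535


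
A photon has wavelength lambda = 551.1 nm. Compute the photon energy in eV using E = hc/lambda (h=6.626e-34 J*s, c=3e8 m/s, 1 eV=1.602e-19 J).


E = hc / lambda
= (6.626e-34)(3e8) / (551.1e-9)
= 1.9878e-25 / 5.5110e-07
= 3.6070e-19 J
Converting to eV: 3.6070e-19 / 1.602e-19
= 2.2515 eV

2.2515
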